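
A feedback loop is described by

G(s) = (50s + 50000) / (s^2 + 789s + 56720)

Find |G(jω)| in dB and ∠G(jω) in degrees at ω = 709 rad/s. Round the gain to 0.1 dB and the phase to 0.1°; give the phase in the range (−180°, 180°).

Substitute s = j709:
Numerator: 50(j709) + 50000 = 50000 + j35450
Denominator: (j709)^2 + 789(j709) + 56720 = -445961 + j559401
|N| = √(50000² + 35450²) ≈ 61292, ∠N ≈ 35.34°
|D| = √(445961² + 559401²) ≈ 7.1541e+05, ∠D ≈ 128.56°
|G| = 61292 / 7.1541e+05 ≈ 0.085674
Gain = 20 log₁₀(0.085674) ≈ -21.34 dB
∠G = 35.34° − 128.56° = -93.22°

-21.3 dB, -93.2°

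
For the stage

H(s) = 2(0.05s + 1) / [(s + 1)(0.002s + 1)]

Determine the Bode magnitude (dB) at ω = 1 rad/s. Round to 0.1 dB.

At ω = 1 rad/s:
zero (1 + j1·0.05) = 1 + j0.05 → |·| ≈ 1.0012, ∠ ≈ 2.86°
pole (1 + j1·1) = 1 + j1 → |·| ≈ 1.4142, ∠ ≈ 45.00°
pole (1 + j1·0.002) = 1 + j0.002 → |·| ≈ 1, ∠ ≈ 0.11°
|H| = 2 · 1.0012 / (1.4142 · 1) ≈ 1.4159
Gain = 20 log₁₀(1.4159) ≈ 3.02 dB

3.0 dB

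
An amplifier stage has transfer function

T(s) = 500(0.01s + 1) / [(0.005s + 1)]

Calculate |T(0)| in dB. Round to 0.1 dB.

54.0 dB

T(0) = 500 · 1 / 1 = 500
20 log₁₀(500) ≈ 53.98 dB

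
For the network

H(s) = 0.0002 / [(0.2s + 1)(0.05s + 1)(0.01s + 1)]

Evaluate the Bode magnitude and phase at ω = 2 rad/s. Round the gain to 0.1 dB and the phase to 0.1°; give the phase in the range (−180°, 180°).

At ω = 2 rad/s:
pole (1 + j2·0.2) = 1 + j0.4 → |·| ≈ 1.077, ∠ ≈ 21.80°
pole (1 + j2·0.05) = 1 + j0.1 → |·| ≈ 1.005, ∠ ≈ 5.71°
pole (1 + j2·0.01) = 1 + j0.02 → |·| ≈ 1.0002, ∠ ≈ 1.15°
|H| = 0.0002 · 1 / (1.077 · 1.005 · 1.0002) ≈ 0.00018474
Gain = 20 log₁₀(0.00018474) ≈ -74.67 dB
∠H = (0°) − (21.80° + 5.71° + 1.15°) = -28.66°

-74.7 dB, -28.7°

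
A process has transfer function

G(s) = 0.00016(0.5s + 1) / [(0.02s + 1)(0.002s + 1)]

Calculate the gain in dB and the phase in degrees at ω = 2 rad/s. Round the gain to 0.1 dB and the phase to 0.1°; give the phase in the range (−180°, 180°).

-72.9 dB, 42.5°

At ω = 2 rad/s:
zero (1 + j2·0.5) = 1 + j1 → |·| ≈ 1.4142, ∠ ≈ 45.00°
pole (1 + j2·0.02) = 1 + j0.04 → |·| ≈ 1.0008, ∠ ≈ 2.29°
pole (1 + j2·0.002) = 1 + j0.004 → |·| ≈ 1, ∠ ≈ 0.23°
|G| = 0.00016 · 1.4142 / (1.0008 · 1) ≈ 0.00022609
Gain = 20 log₁₀(0.00022609) ≈ -72.91 dB
∠G = (45.00°) − (2.29° + 0.23°) = 42.48°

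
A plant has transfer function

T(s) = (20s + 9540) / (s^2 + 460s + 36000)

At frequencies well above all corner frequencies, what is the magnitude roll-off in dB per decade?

-20 dB/decade

Each pole contributes −20 dB/decade at high frequency; each zero contributes +20 dB/decade.
Net: 1 zero(s) − 2 pole(s) → -20 dB/decade.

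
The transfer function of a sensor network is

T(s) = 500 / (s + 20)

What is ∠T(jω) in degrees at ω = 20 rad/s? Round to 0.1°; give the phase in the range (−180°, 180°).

At s = jω = j20:
pole (s+20): 20 + j20 → |·| = √(20²+20²) = √800 ≈ 28.284, ∠ = arctan(20/20) ≈ 45.00°
∠T = 0.00° − 45.00° = -45.00°

-45.0°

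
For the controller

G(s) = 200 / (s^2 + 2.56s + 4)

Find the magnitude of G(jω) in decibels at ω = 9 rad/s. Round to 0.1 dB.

At s = jω = j9:
quadratic: (j9)² + 2.56·j9 + 4 = -77 + j23.04 → |·| ≈ 80.373, ∠ ≈ 163.34°
|G| = 200 / 80.373 ≈ 2.4884
Gain = 20 log₁₀(2.4884) ≈ 7.92 dB

7.9 dB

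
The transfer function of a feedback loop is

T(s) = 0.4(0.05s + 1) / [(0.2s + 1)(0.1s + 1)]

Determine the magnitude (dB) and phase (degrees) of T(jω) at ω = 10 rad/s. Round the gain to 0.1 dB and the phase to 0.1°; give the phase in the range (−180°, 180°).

At ω = 10 rad/s:
zero (1 + j10·0.05) = 1 + j0.5 → |·| ≈ 1.118, ∠ ≈ 26.57°
pole (1 + j10·0.2) = 1 + j2 → |·| ≈ 2.2361, ∠ ≈ 63.43°
pole (1 + j10·0.1) = 1 + j1 → |·| ≈ 1.4142, ∠ ≈ 45.00°
|T| = 0.4 · 1.118 / (2.2361 · 1.4142) ≈ 0.14142
Gain = 20 log₁₀(0.14142) ≈ -16.99 dB
∠T = (26.57°) − (63.43° + 45.00°) = -81.86°

-17.0 dB, -81.9°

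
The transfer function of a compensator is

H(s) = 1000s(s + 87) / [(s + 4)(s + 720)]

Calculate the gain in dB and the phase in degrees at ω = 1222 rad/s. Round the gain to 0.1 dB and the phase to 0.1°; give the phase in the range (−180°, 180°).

At s = jω = j1222:
zero (s+87): 87 + j1222 → |·| = √(87²+1222²) = √1500853 ≈ 1225.1, ∠ = arctan(1222/87) ≈ 85.93°
zero at origin: s = j1222 → |·| = 1222, ∠ = 90.00°
pole (s+4): 4 + j1222 → |·| = √(4²+1222²) = √1493300 ≈ 1222, ∠ = arctan(1222/4) ≈ 89.81°
pole (s+720): 720 + j1222 → |·| = √(720²+1222²) = √2011684 ≈ 1418.3, ∠ = arctan(1222/720) ≈ 59.49°
|H| = 1000 · 1.4971e+06 / 1.7332e+06 ≈ 863.78
Gain = 20 log₁₀(863.78) ≈ 58.73 dB
∠H = 175.93° − 149.30° = 26.63°

58.7 dB, 26.6°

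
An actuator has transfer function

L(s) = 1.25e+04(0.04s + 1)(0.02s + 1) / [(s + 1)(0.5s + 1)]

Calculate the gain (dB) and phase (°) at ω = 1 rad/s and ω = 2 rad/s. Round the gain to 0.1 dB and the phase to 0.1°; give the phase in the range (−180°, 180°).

At ω = 1 rad/s:
zero (1 + j1·0.04) = 1 + j0.04 → |·| ≈ 1.0008, ∠ ≈ 2.29°
zero (1 + j1·0.02) = 1 + j0.02 → |·| ≈ 1.0002, ∠ ≈ 1.15°
pole (1 + j1·1) = 1 + j1 → |·| ≈ 1.4142, ∠ ≈ 45.00°
pole (1 + j1·0.5) = 1 + j0.5 → |·| ≈ 1.118, ∠ ≈ 26.57°
|L| = 1.25e+04 · 1.0008 · 1.0002 / (1.4142 · 1.118) ≈ 7913.9
Gain = 20 log₁₀(7913.9) ≈ 77.97 dB
∠L = (2.29° + 1.15°) − (45.00° + 26.57°) = -68.13°

At ω = 2 rad/s:
zero (1 + j2·0.04) = 1 + j0.08 → |·| ≈ 1.0032, ∠ ≈ 4.57°
zero (1 + j2·0.02) = 1 + j0.04 → |·| ≈ 1.0008, ∠ ≈ 2.29°
pole (1 + j2·1) = 1 + j2 → |·| ≈ 2.2361, ∠ ≈ 63.43°
pole (1 + j2·0.5) = 1 + j1 → |·| ≈ 1.4142, ∠ ≈ 45.00°
|L| = 1.25e+04 · 1.0032 · 1.0008 / (2.2361 · 1.4142) ≈ 3968.6
Gain = 20 log₁₀(3968.6) ≈ 71.97 dB
∠L = (4.57° + 2.29°) − (63.43° + 45.00°) = -101.57°

ω = 1: 78.0 dB, -68.1°; ω = 2: 72.0 dB, -101.6°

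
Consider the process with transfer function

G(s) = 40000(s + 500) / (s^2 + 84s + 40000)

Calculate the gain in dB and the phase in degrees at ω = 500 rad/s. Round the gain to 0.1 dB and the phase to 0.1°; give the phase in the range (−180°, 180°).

At s = jω = j500:
zero (s+500): 500 + j500 → |·| = √(500²+500²) = √500000 ≈ 707.11, ∠ = arctan(500/500) ≈ 45.00°
quadratic: (j500)² + 84·j500 + 40000 = -210000 + j42000 → |·| ≈ 2.1416e+05, ∠ ≈ 168.69°
|G| = 40000 · 707.11 / 2.1416e+05 ≈ 132.07
Gain = 20 log₁₀(132.07) ≈ 42.42 dB
∠G = 45.00° − 168.69° = -123.69°

42.4 dB, -123.7°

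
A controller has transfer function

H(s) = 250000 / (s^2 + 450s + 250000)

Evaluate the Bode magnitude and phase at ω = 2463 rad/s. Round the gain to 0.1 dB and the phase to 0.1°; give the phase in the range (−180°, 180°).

-27.5 dB, -169.2°

At s = jω = j2463:
quadratic: (j2463)² + 450·j2463 + 250000 = -5816369 + j1108350 → |·| ≈ 5.921e+06, ∠ ≈ 169.21°
|H| = 250000 / 5.921e+06 ≈ 0.042223
Gain = 20 log₁₀(0.042223) ≈ -27.49 dB
∠H = 0.00° − 169.21° = -169.21°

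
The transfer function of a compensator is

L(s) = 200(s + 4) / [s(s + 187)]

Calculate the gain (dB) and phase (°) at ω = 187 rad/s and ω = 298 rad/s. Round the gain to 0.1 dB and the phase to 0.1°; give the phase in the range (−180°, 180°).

ω = 187: -2.4 dB, -46.2°; ω = 298: -4.9 dB, -58.7°

At s = jω = j187:
zero (s+4): 4 + j187 → |·| = √(4²+187²) = √34985 ≈ 187.04, ∠ = arctan(187/4) ≈ 88.77°
pole (s+187): 187 + j187 → |·| = √(187²+187²) = √69938 ≈ 264.46, ∠ = arctan(187/187) ≈ 45.00°
pole at origin: |s| = 187, ∠ = 90.00° (in denominator)
|L| = 200 · 187.04 / 49454 ≈ 0.75642
Gain = 20 log₁₀(0.75642) ≈ -2.42 dB
∠L = 88.77° − 135.00° = -46.23°

At s = jω = j298:
zero (s+4): 4 + j298 → |·| = √(4²+298²) = √88820 ≈ 298.03, ∠ = arctan(298/4) ≈ 89.23°
pole (s+187): 187 + j298 → |·| = √(187²+298²) = √123773 ≈ 351.81, ∠ = arctan(298/187) ≈ 57.89°
pole at origin: |s| = 298, ∠ = 90.00° (in denominator)
|L| = 200 · 298.03 / 1.0484e+05 ≈ 0.56854
Gain = 20 log₁₀(0.56854) ≈ -4.90 dB
∠L = 89.23° − 147.89° = -58.66°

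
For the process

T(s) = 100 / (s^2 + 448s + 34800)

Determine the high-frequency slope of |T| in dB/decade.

Each pole contributes −20 dB/decade at high frequency; each zero contributes +20 dB/decade.
Net: 0 zero(s) − 2 pole(s) → -40 dB/decade.

-40 dB/decade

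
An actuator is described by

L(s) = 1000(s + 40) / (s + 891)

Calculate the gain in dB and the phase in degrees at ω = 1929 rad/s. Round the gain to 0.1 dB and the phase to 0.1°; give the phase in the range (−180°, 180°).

59.2 dB, 23.6°

At s = jω = j1929:
zero (s+40): 40 + j1929 → |·| = √(40²+1929²) = √3722641 ≈ 1929.4, ∠ = arctan(1929/40) ≈ 88.81°
pole (s+891): 891 + j1929 → |·| = √(891²+1929²) = √4514922 ≈ 2124.8, ∠ = arctan(1929/891) ≈ 65.21°
|L| = 1000 · 1929.4 / 2124.8 ≈ 908.04
Gain = 20 log₁₀(908.04) ≈ 59.16 dB
∠L = 88.81° − 65.21° = 23.60°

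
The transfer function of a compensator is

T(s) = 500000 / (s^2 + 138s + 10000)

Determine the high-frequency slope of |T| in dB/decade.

-40 dB/decade

Each pole contributes −20 dB/decade at high frequency; each zero contributes +20 dB/decade.
Net: 0 zero(s) − 2 pole(s) → -40 dB/decade.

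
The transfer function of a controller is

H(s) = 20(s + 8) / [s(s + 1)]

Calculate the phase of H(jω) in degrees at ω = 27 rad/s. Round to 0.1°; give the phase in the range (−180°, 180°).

At s = jω = j27:
zero (s+8): 8 + j27 → |·| = √(8²+27²) = √793 ≈ 28.16, ∠ = arctan(27/8) ≈ 73.50°
pole (s+1): 1 + j27 → |·| = √(1²+27²) = √730 ≈ 27.019, ∠ = arctan(27/1) ≈ 87.88°
pole at origin: |s| = 27, ∠ = 90.00° (in denominator)
∠H = 73.50° − 177.88° = -104.38°

-104.4°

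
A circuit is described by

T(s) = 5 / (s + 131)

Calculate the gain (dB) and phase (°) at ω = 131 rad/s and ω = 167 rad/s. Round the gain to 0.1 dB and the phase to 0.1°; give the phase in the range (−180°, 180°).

At s = jω = j131:
pole (s+131): 131 + j131 → |·| = √(131²+131²) = √34322 ≈ 185.26, ∠ = arctan(131/131) ≈ 45.00°
|T| = 5 / 185.26 ≈ 0.026989
Gain = 20 log₁₀(0.026989) ≈ -31.38 dB
∠T = 0.00° − 45.00° = -45.00°

At s = jω = j167:
pole (s+131): 131 + j167 → |·| = √(131²+167²) = √45050 ≈ 212.25, ∠ = arctan(167/131) ≈ 51.89°
|T| = 5 / 212.25 ≈ 0.023557
Gain = 20 log₁₀(0.023557) ≈ -32.56 dB
∠T = 0.00° − 51.89° = -51.89°

ω = 131: -31.4 dB, -45.0°; ω = 167: -32.6 dB, -51.9°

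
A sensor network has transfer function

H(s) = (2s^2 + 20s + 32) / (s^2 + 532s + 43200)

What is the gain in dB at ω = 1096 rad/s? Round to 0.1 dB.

Substitute s = j1096:
Numerator: 2(j1096)^2 + 20(j1096) + 32 = -2402400 + j21920
Denominator: (j1096)^2 + 532(j1096) + 43200 = -1158016 + j583072
|N| = √(2402400² + 21920²) ≈ 2.4025e+06, ∠N ≈ 179.48°
|D| = √(1158016² + 583072²) ≈ 1.2965e+06, ∠D ≈ 153.27°
|H| = 2.4025e+06 / 1.2965e+06 ≈ 1.8531
Gain = 20 log₁₀(1.8531) ≈ 5.36 dB

5.4 dB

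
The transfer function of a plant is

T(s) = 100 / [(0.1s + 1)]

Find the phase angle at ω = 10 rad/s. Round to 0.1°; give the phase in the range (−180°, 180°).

-45.0°

At ω = 10 rad/s:
pole (1 + j10·0.1) = 1 + j1 → |·| ≈ 1.4142, ∠ ≈ 45.00°
∠T = (0°) − (45.00°) = -45.00°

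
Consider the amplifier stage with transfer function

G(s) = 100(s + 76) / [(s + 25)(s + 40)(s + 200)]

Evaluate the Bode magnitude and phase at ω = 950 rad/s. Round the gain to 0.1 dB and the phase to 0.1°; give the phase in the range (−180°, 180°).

At s = jω = j950:
zero (s+76): 76 + j950 → |·| = √(76²+950²) = √908276 ≈ 953.04, ∠ = arctan(950/76) ≈ 85.43°
pole (s+25): 25 + j950 → |·| = √(25²+950²) = √903125 ≈ 950.33, ∠ = arctan(950/25) ≈ 88.49°
pole (s+40): 40 + j950 → |·| = √(40²+950²) = √904100 ≈ 950.84, ∠ = arctan(950/40) ≈ 87.59°
pole (s+200): 200 + j950 → |·| = √(200²+950²) = √942500 ≈ 970.82, ∠ = arctan(950/200) ≈ 78.11°
|G| = 100 · 953.04 / 8.7724e+08 ≈ 0.00010864
Gain = 20 log₁₀(0.00010864) ≈ -79.28 dB
∠G = 85.43° − 254.19° = -168.76°

-79.3 dB, -168.8°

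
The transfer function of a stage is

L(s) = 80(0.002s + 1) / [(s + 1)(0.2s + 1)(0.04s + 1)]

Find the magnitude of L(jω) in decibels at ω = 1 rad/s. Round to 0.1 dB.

34.9 dB

At ω = 1 rad/s:
zero (1 + j1·0.002) = 1 + j0.002 → |·| ≈ 1, ∠ ≈ 0.11°
pole (1 + j1·1) = 1 + j1 → |·| ≈ 1.4142, ∠ ≈ 45.00°
pole (1 + j1·0.2) = 1 + j0.2 → |·| ≈ 1.0198, ∠ ≈ 11.31°
pole (1 + j1·0.04) = 1 + j0.04 → |·| ≈ 1.0008, ∠ ≈ 2.29°
|L| = 80 · 1 / (1.4142 · 1.0198 · 1.0008) ≈ 55.426
Gain = 20 log₁₀(55.426) ≈ 34.87 dB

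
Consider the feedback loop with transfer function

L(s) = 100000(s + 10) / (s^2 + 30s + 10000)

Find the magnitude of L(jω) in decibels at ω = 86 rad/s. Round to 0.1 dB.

67.5 dB

At s = jω = j86:
zero (s+10): 10 + j86 → |·| = √(10²+86²) = √7496 ≈ 86.579, ∠ = arctan(86/10) ≈ 83.37°
quadratic: (j86)² + 30·j86 + 10000 = 2604 + j2580 → |·| ≈ 3665.7, ∠ ≈ 44.73°
|L| = 100000 · 86.579 / 3665.7 ≈ 2361.9
Gain = 20 log₁₀(2361.9) ≈ 67.47 dB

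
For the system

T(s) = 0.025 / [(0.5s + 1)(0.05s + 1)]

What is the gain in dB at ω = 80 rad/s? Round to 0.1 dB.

-76.4 dB

At ω = 80 rad/s:
pole (1 + j80·0.5) = 1 + j40 → |·| ≈ 40.012, ∠ ≈ 88.57°
pole (1 + j80·0.05) = 1 + j4 → |·| ≈ 4.1231, ∠ ≈ 75.96°
|T| = 0.025 · 1 / (40.012 · 4.1231) ≈ 0.00015154
Gain = 20 log₁₀(0.00015154) ≈ -76.39 dB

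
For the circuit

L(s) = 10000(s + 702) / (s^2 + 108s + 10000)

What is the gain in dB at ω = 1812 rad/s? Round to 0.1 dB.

At s = jω = j1812:
zero (s+702): 702 + j1812 → |·| = √(702²+1812²) = √3776148 ≈ 1943.2, ∠ = arctan(1812/702) ≈ 68.82°
quadratic: (j1812)² + 108·j1812 + 10000 = -3273344 + j195696 → |·| ≈ 3.2792e+06, ∠ ≈ 176.58°
|L| = 10000 · 1943.2 / 3.2792e+06 ≈ 5.9258
Gain = 20 log₁₀(5.9258) ≈ 15.45 dB

15.5 dB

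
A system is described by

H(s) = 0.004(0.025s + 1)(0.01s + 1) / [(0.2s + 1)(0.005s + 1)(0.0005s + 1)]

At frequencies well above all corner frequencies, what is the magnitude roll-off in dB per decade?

-20 dB/decade

Each pole contributes −20 dB/decade at high frequency; each zero contributes +20 dB/decade.
Net: 2 zero(s) − 3 pole(s) → -20 dB/decade.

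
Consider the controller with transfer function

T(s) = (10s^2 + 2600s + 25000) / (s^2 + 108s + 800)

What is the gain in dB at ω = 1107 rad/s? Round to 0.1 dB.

Substitute s = j1107:
Numerator: 10(j1107)^2 + 2600(j1107) + 25000 = -12229490 + j2878200
Denominator: (j1107)^2 + 108(j1107) + 800 = -1224649 + j119556
|N| = √(12229490² + 2878200²) ≈ 1.2564e+07, ∠N ≈ 166.76°
|D| = √(1224649² + 119556²) ≈ 1.2305e+06, ∠D ≈ 174.42°
|T| = 1.2564e+07 / 1.2305e+06 ≈ 10.21
Gain = 20 log₁₀(10.21) ≈ 20.18 dB

20.2 dB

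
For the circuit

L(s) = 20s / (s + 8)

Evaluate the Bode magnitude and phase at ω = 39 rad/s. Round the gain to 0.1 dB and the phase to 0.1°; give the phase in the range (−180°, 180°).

At s = jω = j39:
zero at origin: s = j39 → |·| = 39, ∠ = 90.00°
pole (s+8): 8 + j39 → |·| = √(8²+39²) = √1585 ≈ 39.812, ∠ = arctan(39/8) ≈ 78.41°
|L| = 20 · 39 / 39.812 ≈ 19.592
Gain = 20 log₁₀(19.592) ≈ 25.84 dB
∠L = 90.00° − 78.41° = 11.59°

25.8 dB, 11.6°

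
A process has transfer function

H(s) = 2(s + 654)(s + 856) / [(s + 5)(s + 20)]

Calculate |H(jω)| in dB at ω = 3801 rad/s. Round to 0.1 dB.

At s = jω = j3801:
zero (s+654): 654 + j3801 → |·| = √(654²+3801²) = √14875317 ≈ 3856.9, ∠ = arctan(3801/654) ≈ 80.24°
zero (s+856): 856 + j3801 → |·| = √(856²+3801²) = √15180337 ≈ 3896.2, ∠ = arctan(3801/856) ≈ 77.31°
pole (s+5): 5 + j3801 → |·| = √(5²+3801²) = √14447626 ≈ 3801, ∠ = arctan(3801/5) ≈ 89.92°
pole (s+20): 20 + j3801 → |·| = √(20²+3801²) = √14448001 ≈ 3801.1, ∠ = arctan(3801/20) ≈ 89.70°
|H| = 2 · 1.5027e+07 / 1.4448e+07 ≈ 2.0801
Gain = 20 log₁₀(2.0801) ≈ 6.36 dB

6.4 dB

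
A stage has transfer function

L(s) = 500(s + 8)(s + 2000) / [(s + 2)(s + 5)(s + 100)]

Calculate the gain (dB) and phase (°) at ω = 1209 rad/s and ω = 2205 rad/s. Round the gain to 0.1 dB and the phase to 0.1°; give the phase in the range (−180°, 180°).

At s = jω = j1209:
zero (s+8): 8 + j1209 → |·| = √(8²+1209²) = √1461745 ≈ 1209, ∠ = arctan(1209/8) ≈ 89.62°
zero (s+2000): 2000 + j1209 → |·| = √(2000²+1209²) = √5461681 ≈ 2337, ∠ = arctan(1209/2000) ≈ 31.15°
pole (s+2): 2 + j1209 → |·| = √(2²+1209²) = √1461685 ≈ 1209, ∠ = arctan(1209/2) ≈ 89.91°
pole (s+5): 5 + j1209 → |·| = √(5²+1209²) = √1461706 ≈ 1209, ∠ = arctan(1209/5) ≈ 89.76°
pole (s+100): 100 + j1209 → |·| = √(100²+1209²) = √1471681 ≈ 1213.1, ∠ = arctan(1209/100) ≈ 85.27°
|L| = 500 · 2.8254e+06 / 1.7732e+09 ≈ 0.7967
Gain = 20 log₁₀(0.7967) ≈ -1.97 dB
∠L = 120.77° − 264.94° = -144.17°

At s = jω = j2205:
zero (s+8): 8 + j2205 → |·| = √(8²+2205²) = √4862089 ≈ 2205, ∠ = arctan(2205/8) ≈ 89.79°
zero (s+2000): 2000 + j2205 → |·| = √(2000²+2205²) = √8862025 ≈ 2976.9, ∠ = arctan(2205/2000) ≈ 47.79°
pole (s+2): 2 + j2205 → |·| = √(2²+2205²) = √4862029 ≈ 2205, ∠ = arctan(2205/2) ≈ 89.95°
pole (s+5): 5 + j2205 → |·| = √(5²+2205²) = √4862050 ≈ 2205, ∠ = arctan(2205/5) ≈ 89.87°
pole (s+100): 100 + j2205 → |·| = √(100²+2205²) = √4872025 ≈ 2207.3, ∠ = arctan(2205/100) ≈ 87.40°
|L| = 500 · 6.5641e+06 / 1.0732e+10 ≈ 0.30582
Gain = 20 log₁₀(0.30582) ≈ -10.29 dB
∠L = 137.58° − 267.22° = -129.64°

ω = 1209: -2.0 dB, -144.2°; ω = 2205: -10.3 dB, -129.6°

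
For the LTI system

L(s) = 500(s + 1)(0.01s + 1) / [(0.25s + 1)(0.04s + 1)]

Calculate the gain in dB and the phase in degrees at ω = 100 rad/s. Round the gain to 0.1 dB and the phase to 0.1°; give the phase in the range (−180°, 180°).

56.7 dB, -29.2°

At ω = 100 rad/s:
zero (1 + j100·1) = 1 + j100 → |·| ≈ 100, ∠ ≈ 89.43°
zero (1 + j100·0.01) = 1 + j1 → |·| ≈ 1.4142, ∠ ≈ 45.00°
pole (1 + j100·0.25) = 1 + j25 → |·| ≈ 25.02, ∠ ≈ 87.71°
pole (1 + j100·0.04) = 1 + j4 → |·| ≈ 4.1231, ∠ ≈ 75.96°
|L| = 500 · 100 · 1.4142 / (25.02 · 4.1231) ≈ 685.44
Gain = 20 log₁₀(685.44) ≈ 56.72 dB
∠L = (89.43° + 45.00°) − (87.71° + 75.96°) = -29.24°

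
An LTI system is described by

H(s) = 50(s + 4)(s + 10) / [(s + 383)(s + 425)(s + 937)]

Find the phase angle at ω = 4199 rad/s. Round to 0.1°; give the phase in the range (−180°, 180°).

At s = jω = j4199:
zero (s+4): 4 + j4199 → |·| = √(4²+4199²) = √17631617 ≈ 4199, ∠ = arctan(4199/4) ≈ 89.95°
zero (s+10): 10 + j4199 → |·| = √(10²+4199²) = √17631701 ≈ 4199, ∠ = arctan(4199/10) ≈ 89.86°
pole (s+383): 383 + j4199 → |·| = √(383²+4199²) = √17778290 ≈ 4216.4, ∠ = arctan(4199/383) ≈ 84.79°
pole (s+425): 425 + j4199 → |·| = √(425²+4199²) = √17812226 ≈ 4220.5, ∠ = arctan(4199/425) ≈ 84.22°
pole (s+937): 937 + j4199 → |·| = √(937²+4199²) = √18509570 ≈ 4302.3, ∠ = arctan(4199/937) ≈ 77.42°
∠H = 179.81° − 246.43° = -66.62°

-66.6°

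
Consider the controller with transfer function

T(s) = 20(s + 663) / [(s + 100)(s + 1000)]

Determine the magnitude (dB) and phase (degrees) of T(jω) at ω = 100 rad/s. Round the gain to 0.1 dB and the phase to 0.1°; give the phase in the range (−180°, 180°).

-20.5 dB, -42.1°

At s = jω = j100:
zero (s+663): 663 + j100 → |·| = √(663²+100²) = √449569 ≈ 670.5, ∠ = arctan(100/663) ≈ 8.58°
pole (s+100): 100 + j100 → |·| = √(100²+100²) = √20000 ≈ 141.42, ∠ = arctan(100/100) ≈ 45.00°
pole (s+1000): 1000 + j100 → |·| = √(1000²+100²) = √1010000 ≈ 1005, ∠ = arctan(100/1000) ≈ 5.71°
|T| = 20 · 670.5 / 1.4213e+05 ≈ 0.09435
Gain = 20 log₁₀(0.09435) ≈ -20.51 dB
∠T = 8.58° − 50.71° = -42.13°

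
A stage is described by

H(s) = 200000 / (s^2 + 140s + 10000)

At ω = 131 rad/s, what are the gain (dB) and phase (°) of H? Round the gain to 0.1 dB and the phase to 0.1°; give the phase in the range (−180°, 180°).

20.1 dB, -111.3°

At s = jω = j131:
quadratic: (j131)² + 140·j131 + 10000 = -7161 + j18340 → |·| ≈ 19688, ∠ ≈ 111.33°
|H| = 200000 / 19688 ≈ 10.158
Gain = 20 log₁₀(10.158) ≈ 20.14 dB
∠H = 0.00° − 111.33° = -111.33°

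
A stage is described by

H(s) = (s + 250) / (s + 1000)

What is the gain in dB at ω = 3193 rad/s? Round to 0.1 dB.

At s = jω = j3193:
zero (s+250): 250 + j3193 → |·| = √(250²+3193²) = √10257749 ≈ 3202.8, ∠ = arctan(3193/250) ≈ 85.52°
pole (s+1000): 1000 + j3193 → |·| = √(1000²+3193²) = √11195249 ≈ 3345.9, ∠ = arctan(3193/1000) ≈ 72.61°
|H| = 1 · 3202.8 / 3345.9 ≈ 0.95723
Gain = 20 log₁₀(0.95723) ≈ -0.38 dB

-0.4 dB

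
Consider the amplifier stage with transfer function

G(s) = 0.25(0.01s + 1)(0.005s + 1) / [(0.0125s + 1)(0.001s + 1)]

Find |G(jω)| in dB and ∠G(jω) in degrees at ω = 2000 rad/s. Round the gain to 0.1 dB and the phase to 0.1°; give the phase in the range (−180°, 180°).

At ω = 2000 rad/s:
zero (1 + j2000·0.01) = 1 + j20 → |·| ≈ 20.025, ∠ ≈ 87.14°
zero (1 + j2000·0.005) = 1 + j10 → |·| ≈ 10.05, ∠ ≈ 84.29°
pole (1 + j2000·0.0125) = 1 + j25 → |·| ≈ 25.02, ∠ ≈ 87.71°
pole (1 + j2000·0.001) = 1 + j2 → |·| ≈ 2.2361, ∠ ≈ 63.43°
|G| = 0.25 · 20.025 · 10.05 / (25.02 · 2.2361) ≈ 0.89929
Gain = 20 log₁₀(0.89929) ≈ -0.92 dB
∠G = (87.14° + 84.29°) − (87.71° + 63.43°) = 20.29°

-0.9 dB, 20.3°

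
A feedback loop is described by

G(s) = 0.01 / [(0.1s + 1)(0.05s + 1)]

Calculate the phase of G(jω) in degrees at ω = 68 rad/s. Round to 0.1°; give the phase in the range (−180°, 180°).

At ω = 68 rad/s:
pole (1 + j68·0.1) = 1 + j6.8 → |·| ≈ 6.8731, ∠ ≈ 81.63°
pole (1 + j68·0.05) = 1 + j3.4 → |·| ≈ 3.544, ∠ ≈ 73.61°
∠G = (0°) − (81.63° + 73.61°) = -155.24°

-155.2°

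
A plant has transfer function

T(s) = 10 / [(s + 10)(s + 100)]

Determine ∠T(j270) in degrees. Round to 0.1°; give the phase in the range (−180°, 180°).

-157.6°

At s = jω = j270:
pole (s+10): 10 + j270 → |·| = √(10²+270²) = √73000 ≈ 270.19, ∠ = arctan(270/10) ≈ 87.88°
pole (s+100): 100 + j270 → |·| = √(100²+270²) = √82900 ≈ 287.92, ∠ = arctan(270/100) ≈ 69.68°
∠T = 0.00° − 157.56° = -157.56°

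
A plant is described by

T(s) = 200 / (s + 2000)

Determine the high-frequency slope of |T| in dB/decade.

-20 dB/decade

Each pole contributes −20 dB/decade at high frequency; each zero contributes +20 dB/decade.
Net: 0 zero(s) − 1 pole(s) → -20 dB/decade.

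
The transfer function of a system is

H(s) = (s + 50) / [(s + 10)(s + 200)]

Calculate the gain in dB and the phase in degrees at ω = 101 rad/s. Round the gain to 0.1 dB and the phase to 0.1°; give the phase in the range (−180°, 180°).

At s = jω = j101:
zero (s+50): 50 + j101 → |·| = √(50²+101²) = √12701 ≈ 112.7, ∠ = arctan(101/50) ≈ 63.66°
pole (s+10): 10 + j101 → |·| = √(10²+101²) = √10301 ≈ 101.49, ∠ = arctan(101/10) ≈ 84.35°
pole (s+200): 200 + j101 → |·| = √(200²+101²) = √50201 ≈ 224.06, ∠ = arctan(101/200) ≈ 26.79°
|H| = 1 · 112.7 / 22740 ≈ 0.004956
Gain = 20 log₁₀(0.004956) ≈ -46.10 dB
∠H = 63.66° − 111.14° = -47.48°

-46.1 dB, -47.5°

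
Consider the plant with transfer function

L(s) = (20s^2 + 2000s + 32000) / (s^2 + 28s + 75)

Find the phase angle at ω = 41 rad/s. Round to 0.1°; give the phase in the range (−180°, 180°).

-53.3°

Substitute s = j41:
Numerator: 20(j41)^2 + 2000(j41) + 32000 = -1620 + j82000
Denominator: (j41)^2 + 28(j41) + 75 = -1606 + j1148
|N| = √(1620² + 82000²) ≈ 82016, ∠N ≈ 91.13°
|D| = √(1606² + 1148²) ≈ 1974.1, ∠D ≈ 144.44°
∠L = 91.13° − 144.44° = -53.31°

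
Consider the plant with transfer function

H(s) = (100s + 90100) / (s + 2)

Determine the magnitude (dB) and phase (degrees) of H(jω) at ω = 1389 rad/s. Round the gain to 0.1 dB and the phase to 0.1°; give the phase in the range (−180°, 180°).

Substitute s = j1389:
Numerator: 100(j1389) + 90100 = 90100 + j138900
Denominator: (j1389) + 2 = 2 + j1389
|N| = √(90100² + 138900²) ≈ 1.6556e+05, ∠N ≈ 57.03°
|D| = √(2² + 1389²) ≈ 1389, ∠D ≈ 89.92°
|H| = 1.6556e+05 / 1389 ≈ 119.19
Gain = 20 log₁₀(119.19) ≈ 41.52 dB
∠H = 57.03° − 89.92° = -32.89°

41.5 dB, -32.9°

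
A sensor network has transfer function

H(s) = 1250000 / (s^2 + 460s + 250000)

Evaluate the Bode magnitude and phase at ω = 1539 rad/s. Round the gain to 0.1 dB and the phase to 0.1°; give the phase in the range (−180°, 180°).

At s = jω = j1539:
quadratic: (j1539)² + 460·j1539 + 250000 = -2118521 + j707940 → |·| ≈ 2.2337e+06, ∠ ≈ 161.52°
|H| = 1250000 / 2.2337e+06 ≈ 0.55961
Gain = 20 log₁₀(0.55961) ≈ -5.04 dB
∠H = 0.00° − 161.52° = -161.52°

-5.0 dB, -161.5°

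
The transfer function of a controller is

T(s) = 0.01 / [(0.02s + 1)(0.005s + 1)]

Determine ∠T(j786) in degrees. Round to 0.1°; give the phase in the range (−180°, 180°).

At ω = 786 rad/s:
pole (1 + j786·0.02) = 1 + j15.72 → |·| ≈ 15.752, ∠ ≈ 86.36°
pole (1 + j786·0.005) = 1 + j3.93 → |·| ≈ 4.0552, ∠ ≈ 75.72°
∠T = (0°) − (86.36° + 75.72°) = -162.08°

-162.1°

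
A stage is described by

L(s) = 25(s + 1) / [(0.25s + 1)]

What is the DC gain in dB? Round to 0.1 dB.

28.0 dB

L(0) = 25 · 1 / 1 = 25
20 log₁₀(25) ≈ 27.96 dB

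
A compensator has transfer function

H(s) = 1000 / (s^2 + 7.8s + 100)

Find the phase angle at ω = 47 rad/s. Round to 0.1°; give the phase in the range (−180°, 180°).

-170.1°

At s = jω = j47:
quadratic: (j47)² + 7.8·j47 + 100 = -2109 + j366.6 → |·| ≈ 2140.6, ∠ ≈ 170.14°
∠H = 0.00° − 170.14° = -170.14°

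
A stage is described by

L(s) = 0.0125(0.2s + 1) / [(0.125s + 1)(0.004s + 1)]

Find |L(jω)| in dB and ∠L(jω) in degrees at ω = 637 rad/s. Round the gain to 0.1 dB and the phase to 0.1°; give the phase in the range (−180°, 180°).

At ω = 637 rad/s:
zero (1 + j637·0.2) = 1 + j127.4 → |·| ≈ 127.4, ∠ ≈ 89.55°
pole (1 + j637·0.125) = 1 + j79.625 → |·| ≈ 79.631, ∠ ≈ 89.28°
pole (1 + j637·0.004) = 1 + j2.548 → |·| ≈ 2.7372, ∠ ≈ 68.57°
|L| = 0.0125 · 127.4 / (79.631 · 2.7372) ≈ 0.0073062
Gain = 20 log₁₀(0.0073062) ≈ -42.73 dB
∠L = (89.55°) − (89.28° + 68.57°) = -68.30°

-42.7 dB, -68.3°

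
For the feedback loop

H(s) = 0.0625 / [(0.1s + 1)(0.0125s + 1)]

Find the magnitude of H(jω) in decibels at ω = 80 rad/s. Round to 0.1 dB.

At ω = 80 rad/s:
pole (1 + j80·0.1) = 1 + j8 → |·| ≈ 8.0623, ∠ ≈ 82.87°
pole (1 + j80·0.0125) = 1 + j1 → |·| ≈ 1.4142, ∠ ≈ 45.00°
|H| = 0.0625 · 1 / (8.0623 · 1.4142) ≈ 0.0054816
Gain = 20 log₁₀(0.0054816) ≈ -45.22 dB

-45.2 dB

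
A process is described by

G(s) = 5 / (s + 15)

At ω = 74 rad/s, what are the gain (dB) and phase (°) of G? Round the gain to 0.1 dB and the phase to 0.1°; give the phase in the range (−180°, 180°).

At s = jω = j74:
pole (s+15): 15 + j74 → |·| = √(15²+74²) = √5701 ≈ 75.505, ∠ = arctan(74/15) ≈ 78.54°
|G| = 5 / 75.505 ≈ 0.066221
Gain = 20 log₁₀(0.066221) ≈ -23.58 dB
∠G = 0.00° − 78.54° = -78.54°

-23.6 dB, -78.5°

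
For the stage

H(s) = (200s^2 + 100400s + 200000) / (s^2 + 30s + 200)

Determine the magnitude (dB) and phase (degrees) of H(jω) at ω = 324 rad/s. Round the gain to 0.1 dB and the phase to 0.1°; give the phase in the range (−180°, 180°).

Substitute s = j324:
Numerator: 200(j324)^2 + 100400(j324) + 200000 = -20795200 + j32529600
Denominator: (j324)^2 + 30(j324) + 200 = -104776 + j9720
|N| = √(20795200² + 32529600²) ≈ 3.8608e+07, ∠N ≈ 122.59°
|D| = √(104776² + 9720²) ≈ 1.0523e+05, ∠D ≈ 174.70°
|H| = 3.8608e+07 / 1.0523e+05 ≈ 366.89
Gain = 20 log₁₀(366.89) ≈ 51.29 dB
∠H = 122.59° − 174.70° = -52.11°

51.3 dB, -52.1°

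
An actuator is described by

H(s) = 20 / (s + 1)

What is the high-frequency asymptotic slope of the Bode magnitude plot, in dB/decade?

Each pole contributes −20 dB/decade at high frequency; each zero contributes +20 dB/decade.
Net: 0 zero(s) − 1 pole(s) → -20 dB/decade.

-20 dB/decade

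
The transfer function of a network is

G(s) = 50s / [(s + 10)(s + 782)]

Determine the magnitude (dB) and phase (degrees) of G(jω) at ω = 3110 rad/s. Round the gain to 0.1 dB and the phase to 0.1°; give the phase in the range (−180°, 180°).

At s = jω = j3110:
zero at origin: s = j3110 → |·| = 3110, ∠ = 90.00°
pole (s+10): 10 + j3110 → |·| = √(10²+3110²) = √9672200 ≈ 3110, ∠ = arctan(3110/10) ≈ 89.82°
pole (s+782): 782 + j3110 → |·| = √(782²+3110²) = √10283624 ≈ 3206.8, ∠ = arctan(3110/782) ≈ 75.89°
|G| = 50 · 3110 / 9.9731e+06 ≈ 0.015592
Gain = 20 log₁₀(0.015592) ≈ -36.14 dB
∠G = 90.00° − 165.71° = -75.71°

-36.1 dB, -75.7°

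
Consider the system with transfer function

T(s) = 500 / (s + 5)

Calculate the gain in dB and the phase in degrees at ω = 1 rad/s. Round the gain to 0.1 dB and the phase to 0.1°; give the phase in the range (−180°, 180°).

Substitute s = j1:
Numerator: 500 = 500 + j0
Denominator: (j1) + 5 = 5 + j1
|N| = √(500² + 0²) ≈ 500, ∠N ≈ 0.00°
|D| = √(5² + 1²) ≈ 5.099, ∠D ≈ 11.31°
|T| = 500 / 5.099 ≈ 98.058
Gain = 20 log₁₀(98.058) ≈ 39.83 dB
∠T = 0.00° − 11.31° = -11.31°

39.8 dB, -11.3°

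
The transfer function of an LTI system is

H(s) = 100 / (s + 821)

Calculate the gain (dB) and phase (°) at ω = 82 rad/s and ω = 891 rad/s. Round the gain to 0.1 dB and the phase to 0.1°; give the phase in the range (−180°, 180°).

Substitute s = j82:
Numerator: 100 = 100 + j0
Denominator: (j82) + 821 = 821 + j82
|N| = √(100² + 0²) ≈ 100, ∠N ≈ 0.00°
|D| = √(821² + 82²) ≈ 825.08, ∠D ≈ 5.70°
|H| = 100 / 825.08 ≈ 0.1212
Gain = 20 log₁₀(0.1212) ≈ -18.33 dB
∠H = 0.00° − 5.70° = -5.70°

Substitute s = j891:
Numerator: 100 = 100 + j0
Denominator: (j891) + 821 = 821 + j891
|N| = √(100² + 0²) ≈ 100, ∠N ≈ 0.00°
|D| = √(821² + 891²) ≈ 1211.6, ∠D ≈ 47.34°
|H| = 100 / 1211.6 ≈ 0.082535
Gain = 20 log₁₀(0.082535) ≈ -21.67 dB
∠H = 0.00° − 47.34° = -47.34°

ω = 82: -18.3 dB, -5.7°; ω = 891: -21.7 dB, -47.3°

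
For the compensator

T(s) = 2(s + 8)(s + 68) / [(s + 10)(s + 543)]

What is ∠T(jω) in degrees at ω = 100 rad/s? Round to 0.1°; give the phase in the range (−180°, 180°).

At s = jω = j100:
zero (s+8): 8 + j100 → |·| = √(8²+100²) = √10064 ≈ 100.32, ∠ = arctan(100/8) ≈ 85.43°
zero (s+68): 68 + j100 → |·| = √(68²+100²) = √14624 ≈ 120.93, ∠ = arctan(100/68) ≈ 55.78°
pole (s+10): 10 + j100 → |·| = √(10²+100²) = √10100 ≈ 100.5, ∠ = arctan(100/10) ≈ 84.29°
pole (s+543): 543 + j100 → |·| = √(543²+100²) = √304849 ≈ 552.13, ∠ = arctan(100/543) ≈ 10.43°
∠T = 141.21° − 94.72° = 46.49°

46.5°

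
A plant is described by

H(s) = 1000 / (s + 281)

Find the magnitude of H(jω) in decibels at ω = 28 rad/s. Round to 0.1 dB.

11.0 dB

At s = jω = j28:
pole (s+281): 281 + j28 → |·| = √(281²+28²) = √79745 ≈ 282.39, ∠ = arctan(28/281) ≈ 5.69°
|H| = 1000 / 282.39 ≈ 3.5412
Gain = 20 log₁₀(3.5412) ≈ 10.98 dB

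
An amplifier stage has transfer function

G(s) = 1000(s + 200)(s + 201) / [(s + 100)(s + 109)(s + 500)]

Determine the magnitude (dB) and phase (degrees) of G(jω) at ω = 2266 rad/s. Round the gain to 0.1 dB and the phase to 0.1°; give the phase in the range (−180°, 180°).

At s = jω = j2266:
zero (s+200): 200 + j2266 → |·| = √(200²+2266²) = √5174756 ≈ 2274.8, ∠ = arctan(2266/200) ≈ 84.96°
zero (s+201): 201 + j2266 → |·| = √(201²+2266²) = √5175157 ≈ 2274.9, ∠ = arctan(2266/201) ≈ 84.93°
pole (s+100): 100 + j2266 → |·| = √(100²+2266²) = √5144756 ≈ 2268.2, ∠ = arctan(2266/100) ≈ 87.47°
pole (s+109): 109 + j2266 → |·| = √(109²+2266²) = √5146637 ≈ 2268.6, ∠ = arctan(2266/109) ≈ 87.25°
pole (s+500): 500 + j2266 → |·| = √(500²+2266²) = √5384756 ≈ 2320.5, ∠ = arctan(2266/500) ≈ 77.56°
|G| = 1000 · 5.1749e+06 / 1.194e+10 ≈ 0.43341
Gain = 20 log₁₀(0.43341) ≈ -7.26 dB
∠G = 169.89° − 252.28° = -82.39°

-7.3 dB, -82.4°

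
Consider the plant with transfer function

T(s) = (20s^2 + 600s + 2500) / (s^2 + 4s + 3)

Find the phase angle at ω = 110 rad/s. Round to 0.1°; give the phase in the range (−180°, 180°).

Substitute s = j110:
Numerator: 20(j110)^2 + 600(j110) + 2500 = -239500 + j66000
Denominator: (j110)^2 + 4(j110) + 3 = -12097 + j440
|N| = √(239500² + 66000²) ≈ 2.4843e+05, ∠N ≈ 164.59°
|D| = √(12097² + 440²) ≈ 12105, ∠D ≈ 177.92°
∠T = 164.59° − 177.92° = -13.33°

-13.3°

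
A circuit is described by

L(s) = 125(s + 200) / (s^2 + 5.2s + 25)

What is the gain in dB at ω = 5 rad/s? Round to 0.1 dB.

At s = jω = j5:
zero (s+200): 200 + j5 → |·| = √(200²+5²) = √40025 ≈ 200.06, ∠ = arctan(5/200) ≈ 1.43°
quadratic: (j5)² + 5.2·j5 + 25 = 0 + j26 → |·| ≈ 26, ∠ ≈ 90.00°
|L| = 125 · 200.06 / 26 ≈ 961.83
Gain = 20 log₁₀(961.83) ≈ 59.66 dB

59.7 dB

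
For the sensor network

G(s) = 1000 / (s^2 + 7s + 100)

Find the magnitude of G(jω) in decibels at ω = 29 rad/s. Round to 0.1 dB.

At s = jω = j29:
quadratic: (j29)² + 7·j29 + 100 = -741 + j203 → |·| ≈ 768.3, ∠ ≈ 164.68°
|G| = 1000 / 768.3 ≈ 1.3016
Gain = 20 log₁₀(1.3016) ≈ 2.29 dB

2.3 dB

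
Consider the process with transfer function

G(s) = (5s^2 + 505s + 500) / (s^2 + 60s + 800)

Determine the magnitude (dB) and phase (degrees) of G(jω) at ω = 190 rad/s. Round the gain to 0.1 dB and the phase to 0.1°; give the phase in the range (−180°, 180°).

Substitute s = j190:
Numerator: 5(j190)^2 + 505(j190) + 500 = -180000 + j95950
Denominator: (j190)^2 + 60(j190) + 800 = -35300 + j11400
|N| = √(180000² + 95950²) ≈ 2.0398e+05, ∠N ≈ 151.94°
|D| = √(35300² + 11400²) ≈ 37095, ∠D ≈ 162.10°
|G| = 2.0398e+05 / 37095 ≈ 5.4989
Gain = 20 log₁₀(5.4989) ≈ 14.81 dB
∠G = 151.94° − 162.10° = -10.16°

14.8 dB, -10.2°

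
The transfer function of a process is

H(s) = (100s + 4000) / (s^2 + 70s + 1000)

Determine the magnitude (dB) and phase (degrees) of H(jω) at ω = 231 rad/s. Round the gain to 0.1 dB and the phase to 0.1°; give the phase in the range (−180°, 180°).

-7.4 dB, -82.7°

Substitute s = j231:
Numerator: 100(j231) + 4000 = 4000 + j23100
Denominator: (j231)^2 + 70(j231) + 1000 = -52361 + j16170
|N| = √(4000² + 23100²) ≈ 23444, ∠N ≈ 80.18°
|D| = √(52361² + 16170²) ≈ 54801, ∠D ≈ 162.84°
|H| = 23444 / 54801 ≈ 0.4278
Gain = 20 log₁₀(0.4278) ≈ -7.38 dB
∠H = 80.18° − 162.84° = -82.66°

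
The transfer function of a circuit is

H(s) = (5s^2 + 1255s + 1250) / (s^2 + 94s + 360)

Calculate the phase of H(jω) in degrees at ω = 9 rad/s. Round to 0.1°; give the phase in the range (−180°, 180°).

Substitute s = j9:
Numerator: 5(j9)^2 + 1255(j9) + 1250 = 845 + j11295
Denominator: (j9)^2 + 94(j9) + 360 = 279 + j846
|N| = √(845² + 11295²) ≈ 11327, ∠N ≈ 85.72°
|D| = √(279² + 846²) ≈ 890.82, ∠D ≈ 71.75°
∠H = 85.72° − 71.75° = 13.97°

14.0°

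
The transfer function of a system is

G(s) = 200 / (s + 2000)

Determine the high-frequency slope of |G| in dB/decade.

-20 dB/decade

Each pole contributes −20 dB/decade at high frequency; each zero contributes +20 dB/decade.
Net: 0 zero(s) − 1 pole(s) → -20 dB/decade.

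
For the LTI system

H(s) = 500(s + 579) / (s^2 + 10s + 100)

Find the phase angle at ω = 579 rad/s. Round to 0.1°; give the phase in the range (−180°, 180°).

-134.0°

At s = jω = j579:
zero (s+579): 579 + j579 → |·| = √(579²+579²) = √670482 ≈ 818.83, ∠ = arctan(579/579) ≈ 45.00°
quadratic: (j579)² + 10·j579 + 100 = -335141 + j5790 → |·| ≈ 3.3519e+05, ∠ ≈ 179.01°
∠H = 45.00° − 179.01° = -134.01°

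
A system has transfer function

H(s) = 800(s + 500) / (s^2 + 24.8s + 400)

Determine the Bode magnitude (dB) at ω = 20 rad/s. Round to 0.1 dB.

58.1 dB

At s = jω = j20:
zero (s+500): 500 + j20 → |·| = √(500²+20²) = √250400 ≈ 500.4, ∠ = arctan(20/500) ≈ 2.29°
quadratic: (j20)² + 24.8·j20 + 400 = 0 + j496 → |·| ≈ 496, ∠ ≈ 90.00°
|H| = 800 · 500.4 / 496 ≈ 807.1
Gain = 20 log₁₀(807.1) ≈ 58.14 dB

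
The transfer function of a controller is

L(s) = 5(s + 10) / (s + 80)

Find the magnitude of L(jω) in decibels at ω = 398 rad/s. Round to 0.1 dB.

At s = jω = j398:
zero (s+10): 10 + j398 → |·| = √(10²+398²) = √158504 ≈ 398.13, ∠ = arctan(398/10) ≈ 88.56°
pole (s+80): 80 + j398 → |·| = √(80²+398²) = √164804 ≈ 405.96, ∠ = arctan(398/80) ≈ 78.63°
|L| = 5 · 398.13 / 405.96 ≈ 4.9036
Gain = 20 log₁₀(4.9036) ≈ 13.81 dB

13.8 dB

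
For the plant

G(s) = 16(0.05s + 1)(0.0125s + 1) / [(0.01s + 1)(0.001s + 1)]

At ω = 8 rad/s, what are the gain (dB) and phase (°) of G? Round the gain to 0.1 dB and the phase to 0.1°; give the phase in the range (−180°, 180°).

At ω = 8 rad/s:
zero (1 + j8·0.05) = 1 + j0.4 → |·| ≈ 1.077, ∠ ≈ 21.80°
zero (1 + j8·0.0125) = 1 + j0.1 → |·| ≈ 1.005, ∠ ≈ 5.71°
pole (1 + j8·0.01) = 1 + j0.08 → |·| ≈ 1.0032, ∠ ≈ 4.57°
pole (1 + j8·0.001) = 1 + j0.008 → |·| ≈ 1, ∠ ≈ 0.46°
|G| = 16 · 1.077 · 1.005 / (1.0032 · 1) ≈ 17.263
Gain = 20 log₁₀(17.263) ≈ 24.74 dB
∠G = (21.80° + 5.71°) − (4.57° + 0.46°) = 22.48°

24.7 dB, 22.5°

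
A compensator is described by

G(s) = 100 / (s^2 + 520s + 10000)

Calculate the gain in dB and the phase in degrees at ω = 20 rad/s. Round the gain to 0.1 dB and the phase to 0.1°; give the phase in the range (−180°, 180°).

Substitute s = j20:
Numerator: 100 = 100 + j0
Denominator: (j20)^2 + 520(j20) + 10000 = 9600 + j10400
|N| = √(100² + 0²) ≈ 100, ∠N ≈ 0.00°
|D| = √(9600² + 10400²) ≈ 14153, ∠D ≈ 47.29°
|G| = 100 / 14153 ≈ 0.0070656
Gain = 20 log₁₀(0.0070656) ≈ -43.02 dB
∠G = 0.00° − 47.29° = -47.29°

-43.0 dB, -47.3°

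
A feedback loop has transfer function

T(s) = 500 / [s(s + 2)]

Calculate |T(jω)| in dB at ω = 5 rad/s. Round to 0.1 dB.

At s = jω = j5:
pole (s+2): 2 + j5 → |·| = √(2²+5²) = √29 ≈ 5.3852, ∠ = arctan(5/2) ≈ 68.20°
pole at origin: |s| = 5, ∠ = 90.00° (in denominator)
|T| = 500 / 26.926 ≈ 18.569
Gain = 20 log₁₀(18.569) ≈ 25.38 dB

25.4 dB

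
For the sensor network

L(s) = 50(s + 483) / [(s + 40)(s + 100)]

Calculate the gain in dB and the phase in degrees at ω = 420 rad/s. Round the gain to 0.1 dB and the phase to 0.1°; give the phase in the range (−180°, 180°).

-15.1 dB, -120.2°

At s = jω = j420:
zero (s+483): 483 + j420 → |·| = √(483²+420²) = √409689 ≈ 640.07, ∠ = arctan(420/483) ≈ 41.01°
pole (s+40): 40 + j420 → |·| = √(40²+420²) = √178000 ≈ 421.9, ∠ = arctan(420/40) ≈ 84.56°
pole (s+100): 100 + j420 → |·| = √(100²+420²) = √186400 ≈ 431.74, ∠ = arctan(420/100) ≈ 76.61°
|L| = 50 · 640.07 / 1.8215e+05 ≈ 0.1757
Gain = 20 log₁₀(0.1757) ≈ -15.10 dB
∠L = 41.01° − 161.17° = -120.16°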